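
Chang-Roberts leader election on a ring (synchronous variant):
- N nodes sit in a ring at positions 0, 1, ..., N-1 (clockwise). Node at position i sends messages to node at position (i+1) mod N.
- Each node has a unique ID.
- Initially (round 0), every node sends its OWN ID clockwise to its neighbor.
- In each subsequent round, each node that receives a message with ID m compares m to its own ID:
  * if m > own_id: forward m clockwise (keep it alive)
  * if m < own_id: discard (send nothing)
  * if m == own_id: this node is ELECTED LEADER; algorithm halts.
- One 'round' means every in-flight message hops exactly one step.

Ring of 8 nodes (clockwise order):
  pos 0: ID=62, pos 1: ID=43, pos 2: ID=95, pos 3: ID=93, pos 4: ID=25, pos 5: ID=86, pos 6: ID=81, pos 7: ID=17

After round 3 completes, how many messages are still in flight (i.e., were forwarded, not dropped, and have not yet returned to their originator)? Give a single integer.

Round 1: pos1(id43) recv 62: fwd; pos2(id95) recv 43: drop; pos3(id93) recv 95: fwd; pos4(id25) recv 93: fwd; pos5(id86) recv 25: drop; pos6(id81) recv 86: fwd; pos7(id17) recv 81: fwd; pos0(id62) recv 17: drop
Round 2: pos2(id95) recv 62: drop; pos4(id25) recv 95: fwd; pos5(id86) recv 93: fwd; pos7(id17) recv 86: fwd; pos0(id62) recv 81: fwd
Round 3: pos5(id86) recv 95: fwd; pos6(id81) recv 93: fwd; pos0(id62) recv 86: fwd; pos1(id43) recv 81: fwd
After round 3: 4 messages still in flight

Answer: 4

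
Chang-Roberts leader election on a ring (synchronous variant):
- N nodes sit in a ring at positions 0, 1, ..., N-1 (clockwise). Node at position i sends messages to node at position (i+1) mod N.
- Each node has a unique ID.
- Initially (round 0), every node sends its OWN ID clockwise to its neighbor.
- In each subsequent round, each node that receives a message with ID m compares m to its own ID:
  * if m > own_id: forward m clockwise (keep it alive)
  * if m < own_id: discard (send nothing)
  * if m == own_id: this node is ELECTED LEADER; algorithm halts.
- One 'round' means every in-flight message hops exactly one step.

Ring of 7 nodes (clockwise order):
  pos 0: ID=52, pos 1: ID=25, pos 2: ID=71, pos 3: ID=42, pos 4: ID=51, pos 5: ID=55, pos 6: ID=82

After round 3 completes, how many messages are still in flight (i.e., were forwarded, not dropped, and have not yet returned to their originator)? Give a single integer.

Answer: 2

Derivation:
Round 1: pos1(id25) recv 52: fwd; pos2(id71) recv 25: drop; pos3(id42) recv 71: fwd; pos4(id51) recv 42: drop; pos5(id55) recv 51: drop; pos6(id82) recv 55: drop; pos0(id52) recv 82: fwd
Round 2: pos2(id71) recv 52: drop; pos4(id51) recv 71: fwd; pos1(id25) recv 82: fwd
Round 3: pos5(id55) recv 71: fwd; pos2(id71) recv 82: fwd
After round 3: 2 messages still in flight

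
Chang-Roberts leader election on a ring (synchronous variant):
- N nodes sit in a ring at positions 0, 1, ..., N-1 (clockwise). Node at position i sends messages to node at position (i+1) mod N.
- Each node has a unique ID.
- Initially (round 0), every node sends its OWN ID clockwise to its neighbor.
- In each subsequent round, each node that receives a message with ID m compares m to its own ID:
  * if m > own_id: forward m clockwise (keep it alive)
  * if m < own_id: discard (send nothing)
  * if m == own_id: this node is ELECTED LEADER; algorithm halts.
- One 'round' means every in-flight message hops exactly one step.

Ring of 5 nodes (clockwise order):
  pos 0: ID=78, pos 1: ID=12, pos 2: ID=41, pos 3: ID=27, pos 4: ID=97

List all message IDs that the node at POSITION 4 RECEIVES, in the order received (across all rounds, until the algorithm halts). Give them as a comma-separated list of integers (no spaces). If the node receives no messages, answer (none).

Answer: 27,41,78,97

Derivation:
Round 1: pos1(id12) recv 78: fwd; pos2(id41) recv 12: drop; pos3(id27) recv 41: fwd; pos4(id97) recv 27: drop; pos0(id78) recv 97: fwd
Round 2: pos2(id41) recv 78: fwd; pos4(id97) recv 41: drop; pos1(id12) recv 97: fwd
Round 3: pos3(id27) recv 78: fwd; pos2(id41) recv 97: fwd
Round 4: pos4(id97) recv 78: drop; pos3(id27) recv 97: fwd
Round 5: pos4(id97) recv 97: ELECTED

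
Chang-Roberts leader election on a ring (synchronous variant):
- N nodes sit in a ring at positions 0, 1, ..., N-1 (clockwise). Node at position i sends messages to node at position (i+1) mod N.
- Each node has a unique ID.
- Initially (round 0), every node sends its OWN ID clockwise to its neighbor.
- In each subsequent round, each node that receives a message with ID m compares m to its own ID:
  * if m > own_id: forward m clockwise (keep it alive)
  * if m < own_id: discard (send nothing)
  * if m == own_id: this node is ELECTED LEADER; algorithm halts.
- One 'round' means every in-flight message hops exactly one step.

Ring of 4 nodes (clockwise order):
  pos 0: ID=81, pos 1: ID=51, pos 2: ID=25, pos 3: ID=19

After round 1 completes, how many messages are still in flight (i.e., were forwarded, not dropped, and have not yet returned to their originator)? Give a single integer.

Round 1: pos1(id51) recv 81: fwd; pos2(id25) recv 51: fwd; pos3(id19) recv 25: fwd; pos0(id81) recv 19: drop
After round 1: 3 messages still in flight

Answer: 3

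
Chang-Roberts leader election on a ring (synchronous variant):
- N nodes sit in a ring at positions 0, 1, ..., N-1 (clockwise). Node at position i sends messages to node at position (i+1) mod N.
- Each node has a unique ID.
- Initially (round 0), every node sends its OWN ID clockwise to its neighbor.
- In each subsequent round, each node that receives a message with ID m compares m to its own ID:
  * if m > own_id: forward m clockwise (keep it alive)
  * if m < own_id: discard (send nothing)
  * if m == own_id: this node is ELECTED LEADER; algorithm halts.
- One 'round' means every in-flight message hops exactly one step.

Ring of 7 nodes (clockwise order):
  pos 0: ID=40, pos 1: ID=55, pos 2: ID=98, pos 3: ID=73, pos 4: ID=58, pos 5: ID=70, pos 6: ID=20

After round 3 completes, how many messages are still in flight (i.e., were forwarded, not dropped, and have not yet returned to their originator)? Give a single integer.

Answer: 3

Derivation:
Round 1: pos1(id55) recv 40: drop; pos2(id98) recv 55: drop; pos3(id73) recv 98: fwd; pos4(id58) recv 73: fwd; pos5(id70) recv 58: drop; pos6(id20) recv 70: fwd; pos0(id40) recv 20: drop
Round 2: pos4(id58) recv 98: fwd; pos5(id70) recv 73: fwd; pos0(id40) recv 70: fwd
Round 3: pos5(id70) recv 98: fwd; pos6(id20) recv 73: fwd; pos1(id55) recv 70: fwd
After round 3: 3 messages still in flight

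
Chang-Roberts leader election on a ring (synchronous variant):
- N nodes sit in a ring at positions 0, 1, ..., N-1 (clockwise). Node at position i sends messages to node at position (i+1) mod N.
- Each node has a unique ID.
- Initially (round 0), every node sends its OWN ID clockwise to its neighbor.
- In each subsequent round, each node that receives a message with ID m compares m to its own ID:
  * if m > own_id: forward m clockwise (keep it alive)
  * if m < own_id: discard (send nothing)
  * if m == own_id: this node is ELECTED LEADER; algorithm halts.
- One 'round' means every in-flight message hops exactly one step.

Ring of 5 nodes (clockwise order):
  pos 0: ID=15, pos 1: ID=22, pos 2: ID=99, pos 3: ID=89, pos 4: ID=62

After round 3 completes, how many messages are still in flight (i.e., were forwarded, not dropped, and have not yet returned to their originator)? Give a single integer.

Round 1: pos1(id22) recv 15: drop; pos2(id99) recv 22: drop; pos3(id89) recv 99: fwd; pos4(id62) recv 89: fwd; pos0(id15) recv 62: fwd
Round 2: pos4(id62) recv 99: fwd; pos0(id15) recv 89: fwd; pos1(id22) recv 62: fwd
Round 3: pos0(id15) recv 99: fwd; pos1(id22) recv 89: fwd; pos2(id99) recv 62: drop
After round 3: 2 messages still in flight

Answer: 2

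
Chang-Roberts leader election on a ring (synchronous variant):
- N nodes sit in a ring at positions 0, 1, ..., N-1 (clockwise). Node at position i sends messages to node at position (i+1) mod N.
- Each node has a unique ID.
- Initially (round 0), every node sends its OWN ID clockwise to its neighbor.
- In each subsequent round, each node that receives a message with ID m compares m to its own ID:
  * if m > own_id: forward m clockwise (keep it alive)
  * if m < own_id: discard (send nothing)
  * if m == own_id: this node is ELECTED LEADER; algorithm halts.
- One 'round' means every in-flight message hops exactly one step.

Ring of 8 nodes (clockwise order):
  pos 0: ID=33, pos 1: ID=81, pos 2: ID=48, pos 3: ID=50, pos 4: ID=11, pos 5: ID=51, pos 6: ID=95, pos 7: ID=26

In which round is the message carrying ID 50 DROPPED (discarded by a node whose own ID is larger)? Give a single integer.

Answer: 2

Derivation:
Round 1: pos1(id81) recv 33: drop; pos2(id48) recv 81: fwd; pos3(id50) recv 48: drop; pos4(id11) recv 50: fwd; pos5(id51) recv 11: drop; pos6(id95) recv 51: drop; pos7(id26) recv 95: fwd; pos0(id33) recv 26: drop
Round 2: pos3(id50) recv 81: fwd; pos5(id51) recv 50: drop; pos0(id33) recv 95: fwd
Round 3: pos4(id11) recv 81: fwd; pos1(id81) recv 95: fwd
Round 4: pos5(id51) recv 81: fwd; pos2(id48) recv 95: fwd
Round 5: pos6(id95) recv 81: drop; pos3(id50) recv 95: fwd
Round 6: pos4(id11) recv 95: fwd
Round 7: pos5(id51) recv 95: fwd
Round 8: pos6(id95) recv 95: ELECTED
Message ID 50 originates at pos 3; dropped at pos 5 in round 2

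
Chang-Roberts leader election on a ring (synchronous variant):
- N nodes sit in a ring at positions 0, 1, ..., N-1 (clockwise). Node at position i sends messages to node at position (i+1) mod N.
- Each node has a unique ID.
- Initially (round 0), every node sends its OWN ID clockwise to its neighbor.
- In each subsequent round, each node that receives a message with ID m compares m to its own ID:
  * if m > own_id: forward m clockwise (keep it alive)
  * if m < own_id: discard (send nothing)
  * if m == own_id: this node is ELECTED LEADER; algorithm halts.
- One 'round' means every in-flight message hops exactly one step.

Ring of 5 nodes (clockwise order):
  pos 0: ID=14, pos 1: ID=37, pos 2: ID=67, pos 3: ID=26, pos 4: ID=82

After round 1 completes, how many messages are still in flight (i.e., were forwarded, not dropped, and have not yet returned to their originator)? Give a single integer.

Answer: 2

Derivation:
Round 1: pos1(id37) recv 14: drop; pos2(id67) recv 37: drop; pos3(id26) recv 67: fwd; pos4(id82) recv 26: drop; pos0(id14) recv 82: fwd
After round 1: 2 messages still in flight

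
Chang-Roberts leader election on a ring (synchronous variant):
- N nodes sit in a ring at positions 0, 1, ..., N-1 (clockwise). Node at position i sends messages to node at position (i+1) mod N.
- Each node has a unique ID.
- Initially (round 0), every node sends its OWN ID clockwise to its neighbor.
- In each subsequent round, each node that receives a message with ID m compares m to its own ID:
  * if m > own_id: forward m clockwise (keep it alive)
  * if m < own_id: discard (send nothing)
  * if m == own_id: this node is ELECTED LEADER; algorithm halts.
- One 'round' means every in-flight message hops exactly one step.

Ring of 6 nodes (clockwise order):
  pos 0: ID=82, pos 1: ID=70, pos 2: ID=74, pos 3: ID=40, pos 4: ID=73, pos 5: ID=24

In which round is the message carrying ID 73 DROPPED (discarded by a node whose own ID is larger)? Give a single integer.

Round 1: pos1(id70) recv 82: fwd; pos2(id74) recv 70: drop; pos3(id40) recv 74: fwd; pos4(id73) recv 40: drop; pos5(id24) recv 73: fwd; pos0(id82) recv 24: drop
Round 2: pos2(id74) recv 82: fwd; pos4(id73) recv 74: fwd; pos0(id82) recv 73: drop
Round 3: pos3(id40) recv 82: fwd; pos5(id24) recv 74: fwd
Round 4: pos4(id73) recv 82: fwd; pos0(id82) recv 74: drop
Round 5: pos5(id24) recv 82: fwd
Round 6: pos0(id82) recv 82: ELECTED
Message ID 73 originates at pos 4; dropped at pos 0 in round 2

Answer: 2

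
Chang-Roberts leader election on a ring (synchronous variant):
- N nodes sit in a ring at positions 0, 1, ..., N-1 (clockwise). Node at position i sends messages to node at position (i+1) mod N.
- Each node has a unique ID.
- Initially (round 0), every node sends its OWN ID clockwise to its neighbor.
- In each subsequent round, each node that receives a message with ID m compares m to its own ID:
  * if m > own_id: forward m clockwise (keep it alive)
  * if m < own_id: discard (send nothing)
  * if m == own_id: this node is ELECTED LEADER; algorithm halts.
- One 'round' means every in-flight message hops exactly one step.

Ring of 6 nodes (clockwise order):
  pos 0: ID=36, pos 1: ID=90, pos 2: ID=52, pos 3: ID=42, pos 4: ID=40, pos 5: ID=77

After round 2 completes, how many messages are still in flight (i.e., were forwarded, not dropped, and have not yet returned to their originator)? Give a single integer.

Answer: 2

Derivation:
Round 1: pos1(id90) recv 36: drop; pos2(id52) recv 90: fwd; pos3(id42) recv 52: fwd; pos4(id40) recv 42: fwd; pos5(id77) recv 40: drop; pos0(id36) recv 77: fwd
Round 2: pos3(id42) recv 90: fwd; pos4(id40) recv 52: fwd; pos5(id77) recv 42: drop; pos1(id90) recv 77: drop
After round 2: 2 messages still in flight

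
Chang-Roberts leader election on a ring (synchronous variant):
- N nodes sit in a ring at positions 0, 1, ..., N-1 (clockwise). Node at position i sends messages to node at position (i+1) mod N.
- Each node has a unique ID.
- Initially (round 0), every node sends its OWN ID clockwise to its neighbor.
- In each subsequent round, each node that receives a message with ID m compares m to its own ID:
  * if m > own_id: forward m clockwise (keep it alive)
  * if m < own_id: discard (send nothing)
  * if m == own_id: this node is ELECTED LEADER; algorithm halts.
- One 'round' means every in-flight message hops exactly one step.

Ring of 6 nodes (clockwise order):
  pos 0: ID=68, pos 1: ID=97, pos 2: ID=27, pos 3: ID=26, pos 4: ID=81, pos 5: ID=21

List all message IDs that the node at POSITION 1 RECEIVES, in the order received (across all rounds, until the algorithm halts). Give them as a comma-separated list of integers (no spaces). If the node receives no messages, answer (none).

Round 1: pos1(id97) recv 68: drop; pos2(id27) recv 97: fwd; pos3(id26) recv 27: fwd; pos4(id81) recv 26: drop; pos5(id21) recv 81: fwd; pos0(id68) recv 21: drop
Round 2: pos3(id26) recv 97: fwd; pos4(id81) recv 27: drop; pos0(id68) recv 81: fwd
Round 3: pos4(id81) recv 97: fwd; pos1(id97) recv 81: drop
Round 4: pos5(id21) recv 97: fwd
Round 5: pos0(id68) recv 97: fwd
Round 6: pos1(id97) recv 97: ELECTED

Answer: 68,81,97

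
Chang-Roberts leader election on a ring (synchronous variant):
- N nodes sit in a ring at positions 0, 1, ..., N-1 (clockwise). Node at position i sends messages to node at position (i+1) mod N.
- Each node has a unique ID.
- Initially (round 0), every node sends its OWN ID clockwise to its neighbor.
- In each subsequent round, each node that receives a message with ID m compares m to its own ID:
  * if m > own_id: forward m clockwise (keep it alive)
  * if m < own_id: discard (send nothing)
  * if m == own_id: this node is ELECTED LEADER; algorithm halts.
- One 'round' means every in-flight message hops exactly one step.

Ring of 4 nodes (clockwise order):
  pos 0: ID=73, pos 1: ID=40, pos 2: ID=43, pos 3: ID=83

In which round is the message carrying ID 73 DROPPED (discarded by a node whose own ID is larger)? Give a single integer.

Answer: 3

Derivation:
Round 1: pos1(id40) recv 73: fwd; pos2(id43) recv 40: drop; pos3(id83) recv 43: drop; pos0(id73) recv 83: fwd
Round 2: pos2(id43) recv 73: fwd; pos1(id40) recv 83: fwd
Round 3: pos3(id83) recv 73: drop; pos2(id43) recv 83: fwd
Round 4: pos3(id83) recv 83: ELECTED
Message ID 73 originates at pos 0; dropped at pos 3 in round 3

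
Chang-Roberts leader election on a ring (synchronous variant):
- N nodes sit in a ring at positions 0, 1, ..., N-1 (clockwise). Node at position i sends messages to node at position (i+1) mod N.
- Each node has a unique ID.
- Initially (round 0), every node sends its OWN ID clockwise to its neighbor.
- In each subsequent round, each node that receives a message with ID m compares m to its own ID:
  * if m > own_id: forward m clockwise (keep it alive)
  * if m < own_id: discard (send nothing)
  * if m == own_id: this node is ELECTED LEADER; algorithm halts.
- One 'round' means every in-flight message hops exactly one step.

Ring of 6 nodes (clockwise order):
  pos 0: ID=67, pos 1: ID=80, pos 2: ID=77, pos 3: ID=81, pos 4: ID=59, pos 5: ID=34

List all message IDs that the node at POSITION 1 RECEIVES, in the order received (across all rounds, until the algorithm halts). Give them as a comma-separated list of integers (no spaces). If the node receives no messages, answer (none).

Answer: 67,81

Derivation:
Round 1: pos1(id80) recv 67: drop; pos2(id77) recv 80: fwd; pos3(id81) recv 77: drop; pos4(id59) recv 81: fwd; pos5(id34) recv 59: fwd; pos0(id67) recv 34: drop
Round 2: pos3(id81) recv 80: drop; pos5(id34) recv 81: fwd; pos0(id67) recv 59: drop
Round 3: pos0(id67) recv 81: fwd
Round 4: pos1(id80) recv 81: fwd
Round 5: pos2(id77) recv 81: fwd
Round 6: pos3(id81) recv 81: ELECTED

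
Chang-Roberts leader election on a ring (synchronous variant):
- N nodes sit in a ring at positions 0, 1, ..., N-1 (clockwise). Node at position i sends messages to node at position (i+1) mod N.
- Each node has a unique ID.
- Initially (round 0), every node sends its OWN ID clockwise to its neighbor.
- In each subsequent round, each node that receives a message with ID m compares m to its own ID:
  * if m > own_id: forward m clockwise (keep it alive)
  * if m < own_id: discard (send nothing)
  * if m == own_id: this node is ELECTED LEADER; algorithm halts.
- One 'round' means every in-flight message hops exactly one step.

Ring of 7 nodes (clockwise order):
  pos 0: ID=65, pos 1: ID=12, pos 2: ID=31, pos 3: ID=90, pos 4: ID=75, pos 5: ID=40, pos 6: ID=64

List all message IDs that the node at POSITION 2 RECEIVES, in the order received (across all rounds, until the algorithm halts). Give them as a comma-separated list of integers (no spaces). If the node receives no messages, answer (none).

Round 1: pos1(id12) recv 65: fwd; pos2(id31) recv 12: drop; pos3(id90) recv 31: drop; pos4(id75) recv 90: fwd; pos5(id40) recv 75: fwd; pos6(id64) recv 40: drop; pos0(id65) recv 64: drop
Round 2: pos2(id31) recv 65: fwd; pos5(id40) recv 90: fwd; pos6(id64) recv 75: fwd
Round 3: pos3(id90) recv 65: drop; pos6(id64) recv 90: fwd; pos0(id65) recv 75: fwd
Round 4: pos0(id65) recv 90: fwd; pos1(id12) recv 75: fwd
Round 5: pos1(id12) recv 90: fwd; pos2(id31) recv 75: fwd
Round 6: pos2(id31) recv 90: fwd; pos3(id90) recv 75: drop
Round 7: pos3(id90) recv 90: ELECTED

Answer: 12,65,75,90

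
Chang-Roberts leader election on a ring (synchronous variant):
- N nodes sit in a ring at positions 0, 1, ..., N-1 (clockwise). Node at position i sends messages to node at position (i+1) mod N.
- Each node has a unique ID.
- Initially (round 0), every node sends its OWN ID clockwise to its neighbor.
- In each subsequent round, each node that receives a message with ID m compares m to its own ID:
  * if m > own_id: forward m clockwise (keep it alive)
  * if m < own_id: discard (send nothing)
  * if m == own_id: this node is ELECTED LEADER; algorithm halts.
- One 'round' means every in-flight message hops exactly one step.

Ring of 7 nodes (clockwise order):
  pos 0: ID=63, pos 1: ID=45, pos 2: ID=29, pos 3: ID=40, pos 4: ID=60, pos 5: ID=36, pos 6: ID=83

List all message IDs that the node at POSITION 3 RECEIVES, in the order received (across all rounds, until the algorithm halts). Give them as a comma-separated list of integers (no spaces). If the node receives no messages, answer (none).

Round 1: pos1(id45) recv 63: fwd; pos2(id29) recv 45: fwd; pos3(id40) recv 29: drop; pos4(id60) recv 40: drop; pos5(id36) recv 60: fwd; pos6(id83) recv 36: drop; pos0(id63) recv 83: fwd
Round 2: pos2(id29) recv 63: fwd; pos3(id40) recv 45: fwd; pos6(id83) recv 60: drop; pos1(id45) recv 83: fwd
Round 3: pos3(id40) recv 63: fwd; pos4(id60) recv 45: drop; pos2(id29) recv 83: fwd
Round 4: pos4(id60) recv 63: fwd; pos3(id40) recv 83: fwd
Round 5: pos5(id36) recv 63: fwd; pos4(id60) recv 83: fwd
Round 6: pos6(id83) recv 63: drop; pos5(id36) recv 83: fwd
Round 7: pos6(id83) recv 83: ELECTED

Answer: 29,45,63,83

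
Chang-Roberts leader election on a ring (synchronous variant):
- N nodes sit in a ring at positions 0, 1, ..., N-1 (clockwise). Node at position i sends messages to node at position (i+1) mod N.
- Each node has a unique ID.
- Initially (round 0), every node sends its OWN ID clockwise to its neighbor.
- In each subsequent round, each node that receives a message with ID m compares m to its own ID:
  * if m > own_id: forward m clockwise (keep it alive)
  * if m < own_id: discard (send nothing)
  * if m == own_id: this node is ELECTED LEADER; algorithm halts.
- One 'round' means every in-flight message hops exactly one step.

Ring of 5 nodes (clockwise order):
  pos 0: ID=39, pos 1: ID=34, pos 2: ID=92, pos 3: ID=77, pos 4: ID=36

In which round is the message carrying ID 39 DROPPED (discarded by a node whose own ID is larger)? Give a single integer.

Answer: 2

Derivation:
Round 1: pos1(id34) recv 39: fwd; pos2(id92) recv 34: drop; pos3(id77) recv 92: fwd; pos4(id36) recv 77: fwd; pos0(id39) recv 36: drop
Round 2: pos2(id92) recv 39: drop; pos4(id36) recv 92: fwd; pos0(id39) recv 77: fwd
Round 3: pos0(id39) recv 92: fwd; pos1(id34) recv 77: fwd
Round 4: pos1(id34) recv 92: fwd; pos2(id92) recv 77: drop
Round 5: pos2(id92) recv 92: ELECTED
Message ID 39 originates at pos 0; dropped at pos 2 in round 2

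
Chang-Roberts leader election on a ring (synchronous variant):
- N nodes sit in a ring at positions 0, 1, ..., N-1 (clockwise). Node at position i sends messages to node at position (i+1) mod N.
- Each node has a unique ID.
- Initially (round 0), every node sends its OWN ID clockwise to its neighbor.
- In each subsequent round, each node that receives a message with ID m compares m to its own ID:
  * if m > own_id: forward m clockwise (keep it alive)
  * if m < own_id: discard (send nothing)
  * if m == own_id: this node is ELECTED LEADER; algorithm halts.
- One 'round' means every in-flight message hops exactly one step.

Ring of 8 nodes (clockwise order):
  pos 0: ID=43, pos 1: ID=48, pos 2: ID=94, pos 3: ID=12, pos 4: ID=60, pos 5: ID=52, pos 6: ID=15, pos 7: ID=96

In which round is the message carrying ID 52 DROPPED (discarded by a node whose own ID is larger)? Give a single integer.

Answer: 2

Derivation:
Round 1: pos1(id48) recv 43: drop; pos2(id94) recv 48: drop; pos3(id12) recv 94: fwd; pos4(id60) recv 12: drop; pos5(id52) recv 60: fwd; pos6(id15) recv 52: fwd; pos7(id96) recv 15: drop; pos0(id43) recv 96: fwd
Round 2: pos4(id60) recv 94: fwd; pos6(id15) recv 60: fwd; pos7(id96) recv 52: drop; pos1(id48) recv 96: fwd
Round 3: pos5(id52) recv 94: fwd; pos7(id96) recv 60: drop; pos2(id94) recv 96: fwd
Round 4: pos6(id15) recv 94: fwd; pos3(id12) recv 96: fwd
Round 5: pos7(id96) recv 94: drop; pos4(id60) recv 96: fwd
Round 6: pos5(id52) recv 96: fwd
Round 7: pos6(id15) recv 96: fwd
Round 8: pos7(id96) recv 96: ELECTED
Message ID 52 originates at pos 5; dropped at pos 7 in round 2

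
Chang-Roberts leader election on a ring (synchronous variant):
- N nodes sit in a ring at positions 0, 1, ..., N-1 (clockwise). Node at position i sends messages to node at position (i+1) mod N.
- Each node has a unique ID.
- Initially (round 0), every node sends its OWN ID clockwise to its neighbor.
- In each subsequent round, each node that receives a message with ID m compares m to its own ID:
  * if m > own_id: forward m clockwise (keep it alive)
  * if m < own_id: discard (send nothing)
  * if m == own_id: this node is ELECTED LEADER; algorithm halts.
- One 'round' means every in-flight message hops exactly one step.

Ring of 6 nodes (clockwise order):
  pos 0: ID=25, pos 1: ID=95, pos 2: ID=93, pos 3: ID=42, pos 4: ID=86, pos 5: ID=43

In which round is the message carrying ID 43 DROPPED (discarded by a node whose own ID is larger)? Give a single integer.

Answer: 2

Derivation:
Round 1: pos1(id95) recv 25: drop; pos2(id93) recv 95: fwd; pos3(id42) recv 93: fwd; pos4(id86) recv 42: drop; pos5(id43) recv 86: fwd; pos0(id25) recv 43: fwd
Round 2: pos3(id42) recv 95: fwd; pos4(id86) recv 93: fwd; pos0(id25) recv 86: fwd; pos1(id95) recv 43: drop
Round 3: pos4(id86) recv 95: fwd; pos5(id43) recv 93: fwd; pos1(id95) recv 86: drop
Round 4: pos5(id43) recv 95: fwd; pos0(id25) recv 93: fwd
Round 5: pos0(id25) recv 95: fwd; pos1(id95) recv 93: drop
Round 6: pos1(id95) recv 95: ELECTED
Message ID 43 originates at pos 5; dropped at pos 1 in round 2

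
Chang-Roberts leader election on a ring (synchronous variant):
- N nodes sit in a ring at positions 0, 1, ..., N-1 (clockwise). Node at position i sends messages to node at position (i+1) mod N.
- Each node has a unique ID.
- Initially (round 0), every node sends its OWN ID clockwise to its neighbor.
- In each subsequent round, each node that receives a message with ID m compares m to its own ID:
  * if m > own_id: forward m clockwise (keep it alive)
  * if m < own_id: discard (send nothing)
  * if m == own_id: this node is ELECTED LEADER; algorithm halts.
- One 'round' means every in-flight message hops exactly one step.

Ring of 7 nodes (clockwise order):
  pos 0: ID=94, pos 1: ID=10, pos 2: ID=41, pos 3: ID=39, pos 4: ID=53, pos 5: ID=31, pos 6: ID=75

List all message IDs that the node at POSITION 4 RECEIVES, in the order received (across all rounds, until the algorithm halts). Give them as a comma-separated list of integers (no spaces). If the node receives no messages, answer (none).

Answer: 39,41,94

Derivation:
Round 1: pos1(id10) recv 94: fwd; pos2(id41) recv 10: drop; pos3(id39) recv 41: fwd; pos4(id53) recv 39: drop; pos5(id31) recv 53: fwd; pos6(id75) recv 31: drop; pos0(id94) recv 75: drop
Round 2: pos2(id41) recv 94: fwd; pos4(id53) recv 41: drop; pos6(id75) recv 53: drop
Round 3: pos3(id39) recv 94: fwd
Round 4: pos4(id53) recv 94: fwd
Round 5: pos5(id31) recv 94: fwd
Round 6: pos6(id75) recv 94: fwd
Round 7: pos0(id94) recv 94: ELECTED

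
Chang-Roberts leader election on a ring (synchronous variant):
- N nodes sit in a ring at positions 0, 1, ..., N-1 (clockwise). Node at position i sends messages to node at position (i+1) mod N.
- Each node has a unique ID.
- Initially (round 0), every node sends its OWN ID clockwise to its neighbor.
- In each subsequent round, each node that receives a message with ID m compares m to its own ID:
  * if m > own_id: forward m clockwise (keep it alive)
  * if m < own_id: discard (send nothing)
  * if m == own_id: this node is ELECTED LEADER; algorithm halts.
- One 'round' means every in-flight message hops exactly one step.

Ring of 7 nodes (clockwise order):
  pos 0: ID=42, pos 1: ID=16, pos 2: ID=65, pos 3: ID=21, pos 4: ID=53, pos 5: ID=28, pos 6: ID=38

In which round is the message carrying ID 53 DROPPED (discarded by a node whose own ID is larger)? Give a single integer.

Round 1: pos1(id16) recv 42: fwd; pos2(id65) recv 16: drop; pos3(id21) recv 65: fwd; pos4(id53) recv 21: drop; pos5(id28) recv 53: fwd; pos6(id38) recv 28: drop; pos0(id42) recv 38: drop
Round 2: pos2(id65) recv 42: drop; pos4(id53) recv 65: fwd; pos6(id38) recv 53: fwd
Round 3: pos5(id28) recv 65: fwd; pos0(id42) recv 53: fwd
Round 4: pos6(id38) recv 65: fwd; pos1(id16) recv 53: fwd
Round 5: pos0(id42) recv 65: fwd; pos2(id65) recv 53: drop
Round 6: pos1(id16) recv 65: fwd
Round 7: pos2(id65) recv 65: ELECTED
Message ID 53 originates at pos 4; dropped at pos 2 in round 5

Answer: 5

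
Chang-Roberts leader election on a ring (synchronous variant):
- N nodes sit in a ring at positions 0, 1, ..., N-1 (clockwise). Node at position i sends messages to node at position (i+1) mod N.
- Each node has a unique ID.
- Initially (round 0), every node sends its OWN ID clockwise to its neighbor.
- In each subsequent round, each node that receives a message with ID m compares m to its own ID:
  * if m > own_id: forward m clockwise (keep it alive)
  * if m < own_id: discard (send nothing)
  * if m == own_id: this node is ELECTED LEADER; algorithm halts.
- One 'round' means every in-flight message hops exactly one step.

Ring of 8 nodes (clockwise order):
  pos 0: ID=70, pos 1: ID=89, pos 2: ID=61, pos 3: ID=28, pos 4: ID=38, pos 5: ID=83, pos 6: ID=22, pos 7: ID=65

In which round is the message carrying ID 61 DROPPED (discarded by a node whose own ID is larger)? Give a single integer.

Round 1: pos1(id89) recv 70: drop; pos2(id61) recv 89: fwd; pos3(id28) recv 61: fwd; pos4(id38) recv 28: drop; pos5(id83) recv 38: drop; pos6(id22) recv 83: fwd; pos7(id65) recv 22: drop; pos0(id70) recv 65: drop
Round 2: pos3(id28) recv 89: fwd; pos4(id38) recv 61: fwd; pos7(id65) recv 83: fwd
Round 3: pos4(id38) recv 89: fwd; pos5(id83) recv 61: drop; pos0(id70) recv 83: fwd
Round 4: pos5(id83) recv 89: fwd; pos1(id89) recv 83: drop
Round 5: pos6(id22) recv 89: fwd
Round 6: pos7(id65) recv 89: fwd
Round 7: pos0(id70) recv 89: fwd
Round 8: pos1(id89) recv 89: ELECTED
Message ID 61 originates at pos 2; dropped at pos 5 in round 3

Answer: 3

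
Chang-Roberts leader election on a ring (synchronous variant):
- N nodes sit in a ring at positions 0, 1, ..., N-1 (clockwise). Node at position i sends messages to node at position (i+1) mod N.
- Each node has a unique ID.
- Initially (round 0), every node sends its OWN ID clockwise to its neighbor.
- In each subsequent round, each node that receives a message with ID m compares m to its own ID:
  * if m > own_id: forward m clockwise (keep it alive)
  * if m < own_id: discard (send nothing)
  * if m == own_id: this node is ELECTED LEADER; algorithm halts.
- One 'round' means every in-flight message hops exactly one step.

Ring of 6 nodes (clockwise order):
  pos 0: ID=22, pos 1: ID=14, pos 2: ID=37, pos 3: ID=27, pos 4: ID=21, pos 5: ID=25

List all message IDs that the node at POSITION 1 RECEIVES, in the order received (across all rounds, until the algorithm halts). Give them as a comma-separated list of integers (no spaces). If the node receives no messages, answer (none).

Round 1: pos1(id14) recv 22: fwd; pos2(id37) recv 14: drop; pos3(id27) recv 37: fwd; pos4(id21) recv 27: fwd; pos5(id25) recv 21: drop; pos0(id22) recv 25: fwd
Round 2: pos2(id37) recv 22: drop; pos4(id21) recv 37: fwd; pos5(id25) recv 27: fwd; pos1(id14) recv 25: fwd
Round 3: pos5(id25) recv 37: fwd; pos0(id22) recv 27: fwd; pos2(id37) recv 25: drop
Round 4: pos0(id22) recv 37: fwd; pos1(id14) recv 27: fwd
Round 5: pos1(id14) recv 37: fwd; pos2(id37) recv 27: drop
Round 6: pos2(id37) recv 37: ELECTED

Answer: 22,25,27,37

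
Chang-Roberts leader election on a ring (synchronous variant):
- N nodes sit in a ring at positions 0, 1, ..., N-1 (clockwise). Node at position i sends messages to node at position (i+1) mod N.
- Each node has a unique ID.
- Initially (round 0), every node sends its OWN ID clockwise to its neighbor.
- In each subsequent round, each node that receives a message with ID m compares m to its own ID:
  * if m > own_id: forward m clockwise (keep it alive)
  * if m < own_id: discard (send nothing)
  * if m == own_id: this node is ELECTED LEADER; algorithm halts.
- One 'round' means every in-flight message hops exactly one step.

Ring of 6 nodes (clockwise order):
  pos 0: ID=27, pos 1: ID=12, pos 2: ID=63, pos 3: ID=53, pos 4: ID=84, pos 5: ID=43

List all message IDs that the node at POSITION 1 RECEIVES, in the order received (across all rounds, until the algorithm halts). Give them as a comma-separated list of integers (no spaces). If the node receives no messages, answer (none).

Answer: 27,43,84

Derivation:
Round 1: pos1(id12) recv 27: fwd; pos2(id63) recv 12: drop; pos3(id53) recv 63: fwd; pos4(id84) recv 53: drop; pos5(id43) recv 84: fwd; pos0(id27) recv 43: fwd
Round 2: pos2(id63) recv 27: drop; pos4(id84) recv 63: drop; pos0(id27) recv 84: fwd; pos1(id12) recv 43: fwd
Round 3: pos1(id12) recv 84: fwd; pos2(id63) recv 43: drop
Round 4: pos2(id63) recv 84: fwd
Round 5: pos3(id53) recv 84: fwd
Round 6: pos4(id84) recv 84: ELECTED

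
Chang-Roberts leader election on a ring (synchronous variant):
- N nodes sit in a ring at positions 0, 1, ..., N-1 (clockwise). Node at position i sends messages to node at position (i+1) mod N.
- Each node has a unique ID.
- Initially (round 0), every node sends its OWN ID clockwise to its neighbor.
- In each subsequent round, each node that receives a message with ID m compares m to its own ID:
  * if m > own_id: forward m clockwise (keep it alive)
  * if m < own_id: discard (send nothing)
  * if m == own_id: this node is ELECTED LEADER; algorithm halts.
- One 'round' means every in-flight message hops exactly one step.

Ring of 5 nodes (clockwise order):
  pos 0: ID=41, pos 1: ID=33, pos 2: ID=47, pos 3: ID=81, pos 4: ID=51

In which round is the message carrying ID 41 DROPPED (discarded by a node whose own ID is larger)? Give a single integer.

Answer: 2

Derivation:
Round 1: pos1(id33) recv 41: fwd; pos2(id47) recv 33: drop; pos3(id81) recv 47: drop; pos4(id51) recv 81: fwd; pos0(id41) recv 51: fwd
Round 2: pos2(id47) recv 41: drop; pos0(id41) recv 81: fwd; pos1(id33) recv 51: fwd
Round 3: pos1(id33) recv 81: fwd; pos2(id47) recv 51: fwd
Round 4: pos2(id47) recv 81: fwd; pos3(id81) recv 51: drop
Round 5: pos3(id81) recv 81: ELECTED
Message ID 41 originates at pos 0; dropped at pos 2 in round 2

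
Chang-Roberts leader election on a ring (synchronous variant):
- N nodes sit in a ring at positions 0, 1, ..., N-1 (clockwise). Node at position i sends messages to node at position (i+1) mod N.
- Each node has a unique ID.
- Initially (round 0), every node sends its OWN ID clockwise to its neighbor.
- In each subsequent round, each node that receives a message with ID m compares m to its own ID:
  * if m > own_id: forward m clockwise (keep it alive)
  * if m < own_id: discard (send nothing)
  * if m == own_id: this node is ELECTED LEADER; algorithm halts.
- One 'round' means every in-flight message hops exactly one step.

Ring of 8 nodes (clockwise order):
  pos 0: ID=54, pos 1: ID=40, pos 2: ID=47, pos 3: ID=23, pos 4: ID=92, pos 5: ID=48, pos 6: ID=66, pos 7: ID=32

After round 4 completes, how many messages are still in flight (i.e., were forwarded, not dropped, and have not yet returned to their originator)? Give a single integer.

Round 1: pos1(id40) recv 54: fwd; pos2(id47) recv 40: drop; pos3(id23) recv 47: fwd; pos4(id92) recv 23: drop; pos5(id48) recv 92: fwd; pos6(id66) recv 48: drop; pos7(id32) recv 66: fwd; pos0(id54) recv 32: drop
Round 2: pos2(id47) recv 54: fwd; pos4(id92) recv 47: drop; pos6(id66) recv 92: fwd; pos0(id54) recv 66: fwd
Round 3: pos3(id23) recv 54: fwd; pos7(id32) recv 92: fwd; pos1(id40) recv 66: fwd
Round 4: pos4(id92) recv 54: drop; pos0(id54) recv 92: fwd; pos2(id47) recv 66: fwd
After round 4: 2 messages still in flight

Answer: 2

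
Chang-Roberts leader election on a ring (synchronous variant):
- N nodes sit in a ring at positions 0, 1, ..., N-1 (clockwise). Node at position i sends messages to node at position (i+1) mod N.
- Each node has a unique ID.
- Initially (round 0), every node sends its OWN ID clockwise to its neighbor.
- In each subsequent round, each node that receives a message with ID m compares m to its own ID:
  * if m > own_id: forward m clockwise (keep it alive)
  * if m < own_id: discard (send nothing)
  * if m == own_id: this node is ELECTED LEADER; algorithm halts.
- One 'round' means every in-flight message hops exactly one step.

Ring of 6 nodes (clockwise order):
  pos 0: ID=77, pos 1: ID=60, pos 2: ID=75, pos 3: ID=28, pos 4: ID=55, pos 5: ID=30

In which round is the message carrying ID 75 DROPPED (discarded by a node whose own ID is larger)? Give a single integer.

Round 1: pos1(id60) recv 77: fwd; pos2(id75) recv 60: drop; pos3(id28) recv 75: fwd; pos4(id55) recv 28: drop; pos5(id30) recv 55: fwd; pos0(id77) recv 30: drop
Round 2: pos2(id75) recv 77: fwd; pos4(id55) recv 75: fwd; pos0(id77) recv 55: drop
Round 3: pos3(id28) recv 77: fwd; pos5(id30) recv 75: fwd
Round 4: pos4(id55) recv 77: fwd; pos0(id77) recv 75: drop
Round 5: pos5(id30) recv 77: fwd
Round 6: pos0(id77) recv 77: ELECTED
Message ID 75 originates at pos 2; dropped at pos 0 in round 4

Answer: 4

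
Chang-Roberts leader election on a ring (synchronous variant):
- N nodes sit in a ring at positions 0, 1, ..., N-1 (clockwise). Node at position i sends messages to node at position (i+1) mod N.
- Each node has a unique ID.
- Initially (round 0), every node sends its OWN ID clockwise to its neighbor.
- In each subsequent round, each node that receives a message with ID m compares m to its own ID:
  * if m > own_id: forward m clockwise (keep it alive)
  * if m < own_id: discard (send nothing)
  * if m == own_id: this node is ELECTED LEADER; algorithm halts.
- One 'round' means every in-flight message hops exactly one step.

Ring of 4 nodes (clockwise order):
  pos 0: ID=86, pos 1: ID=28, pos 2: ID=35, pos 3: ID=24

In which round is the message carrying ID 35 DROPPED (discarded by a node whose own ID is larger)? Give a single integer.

Round 1: pos1(id28) recv 86: fwd; pos2(id35) recv 28: drop; pos3(id24) recv 35: fwd; pos0(id86) recv 24: drop
Round 2: pos2(id35) recv 86: fwd; pos0(id86) recv 35: drop
Round 3: pos3(id24) recv 86: fwd
Round 4: pos0(id86) recv 86: ELECTED
Message ID 35 originates at pos 2; dropped at pos 0 in round 2

Answer: 2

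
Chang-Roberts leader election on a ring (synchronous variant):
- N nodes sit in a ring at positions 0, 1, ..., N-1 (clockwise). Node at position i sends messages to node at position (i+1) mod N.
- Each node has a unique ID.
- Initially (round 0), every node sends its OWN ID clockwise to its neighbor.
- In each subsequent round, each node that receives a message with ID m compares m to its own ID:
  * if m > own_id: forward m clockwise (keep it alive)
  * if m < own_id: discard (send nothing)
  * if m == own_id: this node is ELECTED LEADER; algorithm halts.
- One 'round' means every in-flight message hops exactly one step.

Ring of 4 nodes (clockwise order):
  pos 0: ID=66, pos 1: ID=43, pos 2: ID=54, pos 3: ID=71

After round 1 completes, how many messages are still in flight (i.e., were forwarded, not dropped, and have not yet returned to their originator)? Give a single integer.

Round 1: pos1(id43) recv 66: fwd; pos2(id54) recv 43: drop; pos3(id71) recv 54: drop; pos0(id66) recv 71: fwd
After round 1: 2 messages still in flight

Answer: 2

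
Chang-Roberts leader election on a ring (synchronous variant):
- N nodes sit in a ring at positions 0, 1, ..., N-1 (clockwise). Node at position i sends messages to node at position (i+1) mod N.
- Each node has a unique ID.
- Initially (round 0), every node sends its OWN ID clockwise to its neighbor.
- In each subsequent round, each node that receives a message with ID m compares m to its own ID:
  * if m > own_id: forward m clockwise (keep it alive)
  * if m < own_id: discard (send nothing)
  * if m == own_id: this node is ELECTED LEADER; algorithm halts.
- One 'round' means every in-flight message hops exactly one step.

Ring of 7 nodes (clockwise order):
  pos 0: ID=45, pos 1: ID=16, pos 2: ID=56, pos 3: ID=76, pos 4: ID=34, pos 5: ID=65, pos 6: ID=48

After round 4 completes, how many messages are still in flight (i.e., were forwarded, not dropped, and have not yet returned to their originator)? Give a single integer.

Answer: 2

Derivation:
Round 1: pos1(id16) recv 45: fwd; pos2(id56) recv 16: drop; pos3(id76) recv 56: drop; pos4(id34) recv 76: fwd; pos5(id65) recv 34: drop; pos6(id48) recv 65: fwd; pos0(id45) recv 48: fwd
Round 2: pos2(id56) recv 45: drop; pos5(id65) recv 76: fwd; pos0(id45) recv 65: fwd; pos1(id16) recv 48: fwd
Round 3: pos6(id48) recv 76: fwd; pos1(id16) recv 65: fwd; pos2(id56) recv 48: drop
Round 4: pos0(id45) recv 76: fwd; pos2(id56) recv 65: fwd
After round 4: 2 messages still in flight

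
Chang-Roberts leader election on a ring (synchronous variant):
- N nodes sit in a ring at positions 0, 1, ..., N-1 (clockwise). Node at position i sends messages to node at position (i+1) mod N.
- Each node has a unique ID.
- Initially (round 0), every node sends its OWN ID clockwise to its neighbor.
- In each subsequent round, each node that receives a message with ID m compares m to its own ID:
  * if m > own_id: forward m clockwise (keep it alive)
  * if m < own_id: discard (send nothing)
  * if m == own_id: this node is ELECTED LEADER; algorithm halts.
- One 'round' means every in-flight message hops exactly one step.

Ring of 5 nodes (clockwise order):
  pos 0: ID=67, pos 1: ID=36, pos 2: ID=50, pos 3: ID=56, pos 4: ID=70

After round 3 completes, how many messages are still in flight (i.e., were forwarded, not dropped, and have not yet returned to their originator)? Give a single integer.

Round 1: pos1(id36) recv 67: fwd; pos2(id50) recv 36: drop; pos3(id56) recv 50: drop; pos4(id70) recv 56: drop; pos0(id67) recv 70: fwd
Round 2: pos2(id50) recv 67: fwd; pos1(id36) recv 70: fwd
Round 3: pos3(id56) recv 67: fwd; pos2(id50) recv 70: fwd
After round 3: 2 messages still in flight

Answer: 2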